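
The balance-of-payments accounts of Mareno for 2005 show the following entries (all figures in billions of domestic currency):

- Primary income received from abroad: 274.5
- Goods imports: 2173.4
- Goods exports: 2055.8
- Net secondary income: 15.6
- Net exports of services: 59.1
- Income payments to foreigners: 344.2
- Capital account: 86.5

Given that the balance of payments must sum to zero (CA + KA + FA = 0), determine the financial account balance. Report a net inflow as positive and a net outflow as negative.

26.1

Goods balance = 2055.8 - 2173.4 = -117.6
Services balance = 59.1
Trade balance (goods + services) = -117.6 + 59.1 = -58.5
Net primary income = 274.5 - 344.2 = -69.7
Net secondary income = 15.6
Current account = -58.5 + (-69.7) + 15.6 = -112.6
Financial account = -(-112.6 + 86.5) = 26.1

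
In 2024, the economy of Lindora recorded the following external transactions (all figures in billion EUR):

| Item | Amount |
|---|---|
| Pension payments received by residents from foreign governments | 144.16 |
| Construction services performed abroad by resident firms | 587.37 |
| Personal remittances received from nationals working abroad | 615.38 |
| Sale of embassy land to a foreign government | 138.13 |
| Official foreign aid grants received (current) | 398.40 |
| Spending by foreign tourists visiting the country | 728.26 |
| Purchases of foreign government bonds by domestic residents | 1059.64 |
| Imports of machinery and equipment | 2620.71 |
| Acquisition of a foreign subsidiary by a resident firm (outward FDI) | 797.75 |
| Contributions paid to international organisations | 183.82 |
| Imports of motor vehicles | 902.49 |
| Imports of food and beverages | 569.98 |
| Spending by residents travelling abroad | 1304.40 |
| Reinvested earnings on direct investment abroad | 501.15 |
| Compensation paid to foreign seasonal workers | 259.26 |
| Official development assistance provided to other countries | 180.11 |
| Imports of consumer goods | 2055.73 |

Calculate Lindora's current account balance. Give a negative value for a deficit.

-5101.78

Goods: -569.98 - 902.49 - 2055.73 - 2620.71 = -6148.91
Services: 728.26 + 587.37 - 1304.40 = 11.23
Primary income: -259.26 + 501.15 = 241.89
Secondary income: -180.11 + 615.38 + 398.40 - 183.82 + 144.16 = 794.01
Current account = (-6148.91) + 11.23 + 241.89 + 794.01 = -5101.78
(Excluded from the current account — capital account: sale of embassy land to a foreign government 138.13; financial account: purchases of foreign government bonds by domestic residents 1059.64, acquisition of a foreign subsidiary by a resident firm (outward FDI) 797.75.)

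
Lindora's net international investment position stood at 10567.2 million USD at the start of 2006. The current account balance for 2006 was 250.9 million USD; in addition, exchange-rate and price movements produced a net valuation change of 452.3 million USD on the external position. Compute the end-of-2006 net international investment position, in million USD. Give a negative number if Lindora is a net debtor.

11270.4

Change in NIIP = current account + net valuation change = 250.9 + 452.3 = 703.2
End-of-year NIIP = 10567.2 + 703.2 = 11270.4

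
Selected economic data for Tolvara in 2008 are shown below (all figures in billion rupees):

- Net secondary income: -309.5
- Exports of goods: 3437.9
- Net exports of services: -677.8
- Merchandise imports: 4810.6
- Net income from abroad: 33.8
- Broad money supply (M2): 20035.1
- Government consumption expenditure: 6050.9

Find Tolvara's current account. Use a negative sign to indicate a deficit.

Goods balance = 3437.9 - 4810.6 = -1372.7
Services balance = -677.8
Trade balance (goods + services) = -1372.7 + (-677.8) = -2050.5
Net primary income = 33.8
Net secondary income = -309.5
Current account = -2050.5 + 33.8 + (-309.5) = -2326.2

-2326.2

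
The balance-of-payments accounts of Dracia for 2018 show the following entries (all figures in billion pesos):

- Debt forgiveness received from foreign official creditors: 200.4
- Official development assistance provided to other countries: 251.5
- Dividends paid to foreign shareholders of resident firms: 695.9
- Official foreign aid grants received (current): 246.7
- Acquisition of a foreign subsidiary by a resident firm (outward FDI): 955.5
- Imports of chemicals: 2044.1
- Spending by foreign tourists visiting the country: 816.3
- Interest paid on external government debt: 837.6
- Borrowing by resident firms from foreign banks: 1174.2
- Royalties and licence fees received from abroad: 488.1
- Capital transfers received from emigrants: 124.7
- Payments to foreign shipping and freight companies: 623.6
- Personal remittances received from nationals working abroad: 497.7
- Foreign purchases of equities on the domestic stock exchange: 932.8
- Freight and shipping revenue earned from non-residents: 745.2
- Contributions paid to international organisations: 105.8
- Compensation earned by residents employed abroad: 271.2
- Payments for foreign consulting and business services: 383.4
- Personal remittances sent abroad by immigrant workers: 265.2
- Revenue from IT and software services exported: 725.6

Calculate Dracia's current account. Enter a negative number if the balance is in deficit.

Goods: -2044.1
Services: 745.2 + 488.1 + 816.3 + 725.6 - 623.6 - 383.4 = 1768.2
Primary income: 271.2 - 837.6 - 695.9 = -1262.3
Secondary income: 246.7 - 251.5 - 105.8 - 265.2 + 497.7 = 121.9
Current account = (-2044.1) + 1768.2 + (-1262.3) + 121.9 = -1416.3
(Excluded from the current account — capital account: debt forgiveness received from foreign official creditors 200.4, capital transfers received from emigrants 124.7; financial account: acquisition of a foreign subsidiary by a resident firm (outward FDI) 955.5, borrowing by resident firms from foreign banks 1174.2, foreign purchases of equities on the domestic stock exchange 932.8.)

-1416.3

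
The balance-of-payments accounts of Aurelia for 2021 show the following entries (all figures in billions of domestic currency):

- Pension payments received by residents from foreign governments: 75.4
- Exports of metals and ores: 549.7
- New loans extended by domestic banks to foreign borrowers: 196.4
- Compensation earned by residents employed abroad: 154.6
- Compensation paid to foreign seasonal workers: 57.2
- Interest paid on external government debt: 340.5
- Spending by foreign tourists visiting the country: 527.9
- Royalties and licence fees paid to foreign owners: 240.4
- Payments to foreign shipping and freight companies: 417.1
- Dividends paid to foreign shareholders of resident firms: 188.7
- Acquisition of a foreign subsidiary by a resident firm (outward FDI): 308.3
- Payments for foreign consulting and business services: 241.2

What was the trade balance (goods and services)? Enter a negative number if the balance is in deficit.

Goods: 549.7
Services: -241.2 - 240.4 - 417.1 + 527.9 = -370.8
Trade balance = 549.7 + (-370.8) = 178.9
(Excluded from the trade balance — secondary income: pension payments received by residents from foreign governments 75.4; financial account: new loans extended by domestic banks to foreign borrowers 196.4, acquisition of a foreign subsidiary by a resident firm (outward FDI) 308.3; primary income: compensation earned by residents employed abroad 154.6, compensation paid to foreign seasonal workers 57.2, interest paid on external government debt 340.5, dividends paid to foreign shareholders of resident firms 188.7.)

178.9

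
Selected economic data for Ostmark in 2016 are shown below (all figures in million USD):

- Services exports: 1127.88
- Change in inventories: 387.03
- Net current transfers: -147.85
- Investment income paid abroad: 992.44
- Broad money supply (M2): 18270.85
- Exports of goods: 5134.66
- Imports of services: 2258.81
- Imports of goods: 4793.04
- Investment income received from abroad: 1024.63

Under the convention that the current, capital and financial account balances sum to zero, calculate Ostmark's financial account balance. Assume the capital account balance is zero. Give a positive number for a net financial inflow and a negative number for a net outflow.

Goods balance = 5134.66 - 4793.04 = 341.62
Services balance = 1127.88 - 2258.81 = -1130.93
Trade balance (goods + services) = 341.62 + (-1130.93) = -789.31
Net primary income = 1024.63 - 992.44 = 32.19
Net secondary income = -147.85
Current account = -789.31 + 32.19 + (-147.85) = -904.97
Financial account = -(-904.97) = 904.97

904.97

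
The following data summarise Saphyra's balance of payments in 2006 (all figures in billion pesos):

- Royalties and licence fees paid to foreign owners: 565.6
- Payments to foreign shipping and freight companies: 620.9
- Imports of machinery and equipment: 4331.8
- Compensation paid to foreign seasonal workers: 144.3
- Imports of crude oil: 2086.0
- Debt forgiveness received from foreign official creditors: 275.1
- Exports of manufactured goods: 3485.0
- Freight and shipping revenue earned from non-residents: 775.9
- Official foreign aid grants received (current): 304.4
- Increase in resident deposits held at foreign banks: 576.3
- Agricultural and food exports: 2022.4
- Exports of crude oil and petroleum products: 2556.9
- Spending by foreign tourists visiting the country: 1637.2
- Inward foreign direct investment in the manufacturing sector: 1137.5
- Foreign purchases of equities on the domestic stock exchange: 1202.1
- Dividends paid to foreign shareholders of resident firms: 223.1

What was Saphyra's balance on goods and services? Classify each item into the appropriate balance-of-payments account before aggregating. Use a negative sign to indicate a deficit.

Goods: -4331.8 + 3485.0 + 2022.4 - 2086.0 + 2556.9 = 1646.5
Services: -565.6 + 775.9 - 620.9 + 1637.2 = 1226.6
Trade balance = 1646.5 + 1226.6 = 2873.1
(Excluded from the trade balance — primary income: compensation paid to foreign seasonal workers 144.3, dividends paid to foreign shareholders of resident firms 223.1; capital account: debt forgiveness received from foreign official creditors 275.1; secondary income: official foreign aid grants received (current) 304.4; financial account: increase in resident deposits held at foreign banks 576.3, inward foreign direct investment in the manufacturing sector 1137.5, foreign purchases of equities on the domestic stock exchange 1202.1.)

2873.1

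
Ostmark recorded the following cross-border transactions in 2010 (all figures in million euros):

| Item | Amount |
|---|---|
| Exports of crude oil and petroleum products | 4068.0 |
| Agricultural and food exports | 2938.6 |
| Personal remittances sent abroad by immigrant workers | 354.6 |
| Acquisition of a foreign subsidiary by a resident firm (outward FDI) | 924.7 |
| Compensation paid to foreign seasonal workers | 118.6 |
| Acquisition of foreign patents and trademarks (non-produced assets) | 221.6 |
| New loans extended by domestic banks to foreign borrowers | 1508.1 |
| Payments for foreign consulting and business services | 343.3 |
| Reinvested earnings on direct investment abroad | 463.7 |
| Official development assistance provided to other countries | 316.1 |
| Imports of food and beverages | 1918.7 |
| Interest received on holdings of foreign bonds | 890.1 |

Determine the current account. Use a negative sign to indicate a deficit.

5309.1

Goods: 4068.0 - 1918.7 + 2938.6 = 5087.9
Services: -343.3
Primary income: 463.7 - 118.6 + 890.1 = 1235.2
Secondary income: -316.1 - 354.6 = -670.7
Current account = 5087.9 + (-343.3) + 1235.2 + (-670.7) = 5309.1
(Excluded from the current account — financial account: acquisition of a foreign subsidiary by a resident firm (outward FDI) 924.7, new loans extended by domestic banks to foreign borrowers 1508.1; capital account: acquisition of foreign patents and trademarks (non-produced assets) 221.6.)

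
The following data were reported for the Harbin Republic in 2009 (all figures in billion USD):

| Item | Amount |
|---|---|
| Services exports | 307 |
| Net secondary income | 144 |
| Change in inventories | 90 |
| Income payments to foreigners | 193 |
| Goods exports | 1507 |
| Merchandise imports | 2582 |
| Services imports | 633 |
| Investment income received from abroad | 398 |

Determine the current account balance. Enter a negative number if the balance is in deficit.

Goods balance = 1507 - 2582 = -1075
Services balance = 307 - 633 = -326
Trade balance (goods + services) = -1075 + (-326) = -1401
Net primary income = 398 - 193 = 205
Net secondary income = 144
Current account = -1401 + 205 + 144 = -1052

-1052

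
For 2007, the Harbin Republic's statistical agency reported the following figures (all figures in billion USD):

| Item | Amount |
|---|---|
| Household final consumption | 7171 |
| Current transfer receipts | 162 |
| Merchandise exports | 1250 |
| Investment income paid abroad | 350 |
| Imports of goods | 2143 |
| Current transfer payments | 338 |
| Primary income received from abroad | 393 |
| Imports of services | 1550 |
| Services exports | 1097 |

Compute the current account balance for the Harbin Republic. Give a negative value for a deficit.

Goods balance = 1250 - 2143 = -893
Services balance = 1097 - 1550 = -453
Trade balance (goods + services) = -893 + (-453) = -1346
Net primary income = 393 - 350 = 43
Net secondary income = 162 - 338 = -176
Current account = -1346 + 43 + (-176) = -1479

-1479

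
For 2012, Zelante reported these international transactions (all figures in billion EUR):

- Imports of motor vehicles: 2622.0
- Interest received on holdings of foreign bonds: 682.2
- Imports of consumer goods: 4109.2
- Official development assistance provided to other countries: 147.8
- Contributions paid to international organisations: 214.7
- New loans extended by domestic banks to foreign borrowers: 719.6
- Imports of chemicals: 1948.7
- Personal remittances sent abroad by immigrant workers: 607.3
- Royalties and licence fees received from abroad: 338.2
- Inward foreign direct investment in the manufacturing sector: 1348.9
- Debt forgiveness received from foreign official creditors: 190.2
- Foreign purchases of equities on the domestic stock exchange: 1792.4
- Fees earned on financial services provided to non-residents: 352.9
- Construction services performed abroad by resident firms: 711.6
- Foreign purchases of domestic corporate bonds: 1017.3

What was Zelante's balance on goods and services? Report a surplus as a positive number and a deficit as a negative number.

Goods: -1948.7 - 4109.2 - 2622.0 = -8679.9
Services: 338.2 + 352.9 + 711.6 = 1402.7
Trade balance = -8679.9 + 1402.7 = -7277.2
(Excluded from the trade balance — primary income: interest received on holdings of foreign bonds 682.2; secondary income: official development assistance provided to other countries 147.8, contributions paid to international organisations 214.7, personal remittances sent abroad by immigrant workers 607.3; financial account: new loans extended by domestic banks to foreign borrowers 719.6, inward foreign direct investment in the manufacturing sector 1348.9, foreign purchases of equities on the domestic stock exchange 1792.4, foreign purchases of domestic corporate bonds 1017.3; capital account: debt forgiveness received from foreign official creditors 190.2.)

-7277.2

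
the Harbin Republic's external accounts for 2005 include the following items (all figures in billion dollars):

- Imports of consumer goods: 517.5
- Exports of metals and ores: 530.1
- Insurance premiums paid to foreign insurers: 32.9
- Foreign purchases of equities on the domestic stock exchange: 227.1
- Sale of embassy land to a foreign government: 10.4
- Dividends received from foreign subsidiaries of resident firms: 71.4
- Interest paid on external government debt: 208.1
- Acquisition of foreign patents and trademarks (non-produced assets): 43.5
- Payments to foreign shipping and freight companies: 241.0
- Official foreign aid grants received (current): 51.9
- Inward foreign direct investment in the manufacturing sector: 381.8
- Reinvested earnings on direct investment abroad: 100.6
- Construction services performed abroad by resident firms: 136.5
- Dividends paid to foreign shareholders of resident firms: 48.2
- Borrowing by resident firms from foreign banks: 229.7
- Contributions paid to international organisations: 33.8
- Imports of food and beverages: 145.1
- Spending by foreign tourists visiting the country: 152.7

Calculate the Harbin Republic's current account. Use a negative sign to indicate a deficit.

-183.4

Goods: -517.5 + 530.1 - 145.1 = -132.5
Services: 136.5 - 241.0 + 152.7 - 32.9 = 15.3
Primary income: -208.1 + 100.6 + 71.4 - 48.2 = -84.3
Secondary income: 51.9 - 33.8 = 18.1
Current account = (-132.5) + 15.3 + (-84.3) + 18.1 = -183.4
(Excluded from the current account — financial account: foreign purchases of equities on the domestic stock exchange 227.1, inward foreign direct investment in the manufacturing sector 381.8, borrowing by resident firms from foreign banks 229.7; capital account: sale of embassy land to a foreign government 10.4, acquisition of foreign patents and trademarks (non-produced assets) 43.5.)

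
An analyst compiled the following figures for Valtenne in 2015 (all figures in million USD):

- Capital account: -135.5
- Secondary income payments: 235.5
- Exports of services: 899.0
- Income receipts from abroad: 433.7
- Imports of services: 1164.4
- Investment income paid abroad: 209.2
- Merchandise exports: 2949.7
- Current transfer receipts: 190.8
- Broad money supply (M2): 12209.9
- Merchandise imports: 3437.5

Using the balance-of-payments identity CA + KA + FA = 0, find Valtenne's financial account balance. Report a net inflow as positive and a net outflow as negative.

Goods balance = 2949.7 - 3437.5 = -487.8
Services balance = 899.0 - 1164.4 = -265.4
Trade balance (goods + services) = -487.8 + (-265.4) = -753.2
Net primary income = 433.7 - 209.2 = 224.5
Net secondary income = 190.8 - 235.5 = -44.7
Current account = -753.2 + 224.5 + (-44.7) = -573.4
Financial account = -(-573.4 + (-135.5)) = 708.9

708.9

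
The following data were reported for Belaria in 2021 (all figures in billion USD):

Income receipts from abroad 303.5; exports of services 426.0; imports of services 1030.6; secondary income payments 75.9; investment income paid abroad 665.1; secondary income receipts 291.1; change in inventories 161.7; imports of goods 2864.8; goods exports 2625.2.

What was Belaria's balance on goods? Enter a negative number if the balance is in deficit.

Goods balance = 2625.2 - 2864.8 = -239.6

-239.6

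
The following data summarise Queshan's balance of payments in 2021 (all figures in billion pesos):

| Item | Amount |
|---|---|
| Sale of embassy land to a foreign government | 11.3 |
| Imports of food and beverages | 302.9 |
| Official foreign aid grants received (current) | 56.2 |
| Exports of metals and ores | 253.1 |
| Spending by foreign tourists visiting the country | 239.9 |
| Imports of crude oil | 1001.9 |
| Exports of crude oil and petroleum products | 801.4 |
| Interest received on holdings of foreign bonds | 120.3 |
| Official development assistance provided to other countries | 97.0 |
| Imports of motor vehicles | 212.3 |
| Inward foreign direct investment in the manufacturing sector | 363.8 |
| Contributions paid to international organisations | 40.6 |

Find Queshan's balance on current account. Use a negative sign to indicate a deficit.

Goods: 801.4 - 1001.9 - 302.9 - 212.3 + 253.1 = -462.6
Services: 239.9
Primary income: 120.3
Secondary income: -40.6 - 97.0 + 56.2 = -81.4
Current account = (-462.6) + 239.9 + 120.3 + (-81.4) = -183.8
(Excluded from the current account — capital account: sale of embassy land to a foreign government 11.3; financial account: inward foreign direct investment in the manufacturing sector 363.8.)

-183.8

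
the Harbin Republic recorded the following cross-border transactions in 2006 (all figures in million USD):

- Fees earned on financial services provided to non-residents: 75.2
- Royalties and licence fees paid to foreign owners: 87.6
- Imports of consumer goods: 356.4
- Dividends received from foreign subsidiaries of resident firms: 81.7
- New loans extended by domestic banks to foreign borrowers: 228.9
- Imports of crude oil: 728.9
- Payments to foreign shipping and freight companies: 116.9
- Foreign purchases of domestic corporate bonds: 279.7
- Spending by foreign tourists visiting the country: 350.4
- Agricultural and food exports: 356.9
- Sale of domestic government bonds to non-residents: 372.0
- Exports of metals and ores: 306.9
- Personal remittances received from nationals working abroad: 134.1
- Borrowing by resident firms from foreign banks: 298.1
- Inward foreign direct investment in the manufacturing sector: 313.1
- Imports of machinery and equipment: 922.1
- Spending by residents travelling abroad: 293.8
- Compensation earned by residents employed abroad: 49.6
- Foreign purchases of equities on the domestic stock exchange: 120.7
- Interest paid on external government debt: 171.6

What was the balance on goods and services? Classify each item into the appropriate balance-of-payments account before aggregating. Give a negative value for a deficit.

-1416.3

Goods: -922.1 + 356.9 - 728.9 - 356.4 + 306.9 = -1343.6
Services: -293.8 + 350.4 + 75.2 - 87.6 - 116.9 = -72.7
Trade balance = -1343.6 + (-72.7) = -1416.3
(Excluded from the trade balance — primary income: dividends received from foreign subsidiaries of resident firms 81.7, compensation earned by residents employed abroad 49.6, interest paid on external government debt 171.6; financial account: new loans extended by domestic banks to foreign borrowers 228.9, foreign purchases of domestic corporate bonds 279.7, sale of domestic government bonds to non-residents 372.0, borrowing by resident firms from foreign banks 298.1, inward foreign direct investment in the manufacturing sector 313.1, foreign purchases of equities on the domestic stock exchange 120.7; secondary income: personal remittances received from nationals working abroad 134.1.)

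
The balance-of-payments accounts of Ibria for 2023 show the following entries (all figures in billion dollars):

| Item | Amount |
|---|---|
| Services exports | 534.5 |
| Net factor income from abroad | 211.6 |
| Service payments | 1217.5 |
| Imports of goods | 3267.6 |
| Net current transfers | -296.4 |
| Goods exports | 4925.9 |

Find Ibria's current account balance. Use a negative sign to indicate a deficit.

890.5

Goods balance = 4925.9 - 3267.6 = 1658.3
Services balance = 534.5 - 1217.5 = -683.0
Trade balance (goods + services) = 1658.3 + (-683.0) = 975.3
Net primary income = 211.6
Net secondary income = -296.4
Current account = 975.3 + 211.6 + (-296.4) = 890.5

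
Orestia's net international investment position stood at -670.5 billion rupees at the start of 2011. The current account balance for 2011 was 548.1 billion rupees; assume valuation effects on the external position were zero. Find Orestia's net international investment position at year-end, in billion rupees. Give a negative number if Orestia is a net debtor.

-122.4

With no valuation effects, change in NIIP = current account = 548.1
End-of-year NIIP = -670.5 + 548.1 = -122.4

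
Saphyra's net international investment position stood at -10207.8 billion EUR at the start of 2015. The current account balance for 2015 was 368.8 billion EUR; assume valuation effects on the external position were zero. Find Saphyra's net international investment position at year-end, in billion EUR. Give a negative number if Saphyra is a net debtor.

-9839.0

With no valuation effects, change in NIIP = current account = 368.8
End-of-year NIIP = -10207.8 + 368.8 = -9839.0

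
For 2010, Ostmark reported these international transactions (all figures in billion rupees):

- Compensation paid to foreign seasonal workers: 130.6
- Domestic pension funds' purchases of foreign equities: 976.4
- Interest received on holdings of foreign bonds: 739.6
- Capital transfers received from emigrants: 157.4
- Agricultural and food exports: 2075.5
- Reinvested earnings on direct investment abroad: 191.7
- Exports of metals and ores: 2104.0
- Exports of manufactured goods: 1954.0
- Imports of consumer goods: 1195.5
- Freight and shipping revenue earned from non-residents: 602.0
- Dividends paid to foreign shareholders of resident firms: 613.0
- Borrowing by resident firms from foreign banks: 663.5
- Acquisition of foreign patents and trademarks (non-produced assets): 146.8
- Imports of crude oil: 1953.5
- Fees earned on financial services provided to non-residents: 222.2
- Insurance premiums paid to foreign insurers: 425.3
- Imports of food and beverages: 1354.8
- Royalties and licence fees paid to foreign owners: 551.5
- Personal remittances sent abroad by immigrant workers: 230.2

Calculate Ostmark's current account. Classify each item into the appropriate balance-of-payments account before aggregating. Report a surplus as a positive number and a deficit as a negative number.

1434.6

Goods: 1954.0 - 1354.8 + 2104.0 + 2075.5 - 1195.5 - 1953.5 = 1629.7
Services: -551.5 + 602.0 + 222.2 - 425.3 = -152.6
Primary income: 739.6 + 191.7 - 613.0 - 130.6 = 187.7
Secondary income: -230.2
Current account = 1629.7 + (-152.6) + 187.7 + (-230.2) = 1434.6
(Excluded from the current account — financial account: domestic pension funds' purchases of foreign equities 976.4, borrowing by resident firms from foreign banks 663.5; capital account: capital transfers received from emigrants 157.4, acquisition of foreign patents and trademarks (non-produced assets) 146.8.)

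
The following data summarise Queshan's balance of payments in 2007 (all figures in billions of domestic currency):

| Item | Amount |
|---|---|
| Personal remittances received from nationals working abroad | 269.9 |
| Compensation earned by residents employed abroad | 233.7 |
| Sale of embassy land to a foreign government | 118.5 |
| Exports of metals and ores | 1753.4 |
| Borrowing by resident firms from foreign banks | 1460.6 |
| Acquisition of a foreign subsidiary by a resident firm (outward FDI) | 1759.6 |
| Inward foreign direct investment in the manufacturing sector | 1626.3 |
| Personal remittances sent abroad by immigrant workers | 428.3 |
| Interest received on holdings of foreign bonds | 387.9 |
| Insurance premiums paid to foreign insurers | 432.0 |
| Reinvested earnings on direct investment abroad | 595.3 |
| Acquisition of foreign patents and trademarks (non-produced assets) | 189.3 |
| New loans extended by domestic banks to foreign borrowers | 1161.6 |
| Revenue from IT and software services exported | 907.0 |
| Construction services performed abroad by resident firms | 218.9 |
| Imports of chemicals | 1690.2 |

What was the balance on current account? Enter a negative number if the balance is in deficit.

1815.6

Goods: 1753.4 - 1690.2 = 63.2
Services: 907.0 - 432.0 + 218.9 = 693.9
Primary income: 387.9 + 595.3 + 233.7 = 1216.9
Secondary income: -428.3 + 269.9 = -158.4
Current account = 63.2 + 693.9 + 1216.9 + (-158.4) = 1815.6
(Excluded from the current account — capital account: sale of embassy land to a foreign government 118.5, acquisition of foreign patents and trademarks (non-produced assets) 189.3; financial account: borrowing by resident firms from foreign banks 1460.6, acquisition of a foreign subsidiary by a resident firm (outward FDI) 1759.6, inward foreign direct investment in the manufacturing sector 1626.3, new loans extended by domestic banks to foreign borrowers 1161.6.)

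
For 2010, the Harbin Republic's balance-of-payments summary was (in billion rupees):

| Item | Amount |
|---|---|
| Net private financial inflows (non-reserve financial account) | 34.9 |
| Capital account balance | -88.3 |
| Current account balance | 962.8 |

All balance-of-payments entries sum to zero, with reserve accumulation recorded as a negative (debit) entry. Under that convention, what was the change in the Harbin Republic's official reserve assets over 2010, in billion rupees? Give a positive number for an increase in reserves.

909.4

Official reserve transactions balance = -(962.8 + (-88.3) + 34.9) = -909.4
An accumulation of reserves is recorded as a debit (negative entry), so the change in the stock of reserves is the negative of that balance.
Change in official reserves = -(-909.4) = 909.4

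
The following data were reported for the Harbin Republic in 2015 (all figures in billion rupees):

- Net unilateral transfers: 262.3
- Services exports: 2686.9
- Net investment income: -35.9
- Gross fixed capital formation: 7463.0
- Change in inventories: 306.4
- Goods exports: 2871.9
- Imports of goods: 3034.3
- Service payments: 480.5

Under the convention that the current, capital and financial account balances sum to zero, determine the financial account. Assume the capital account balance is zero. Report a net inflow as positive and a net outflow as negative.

Goods balance = 2871.9 - 3034.3 = -162.4
Services balance = 2686.9 - 480.5 = 2206.4
Trade balance (goods + services) = -162.4 + 2206.4 = 2044.0
Net primary income = -35.9
Net secondary income = 262.3
Current account = 2044.0 + (-35.9) + 262.3 = 2270.4
Financial account = -(2270.4) = -2270.4

-2270.4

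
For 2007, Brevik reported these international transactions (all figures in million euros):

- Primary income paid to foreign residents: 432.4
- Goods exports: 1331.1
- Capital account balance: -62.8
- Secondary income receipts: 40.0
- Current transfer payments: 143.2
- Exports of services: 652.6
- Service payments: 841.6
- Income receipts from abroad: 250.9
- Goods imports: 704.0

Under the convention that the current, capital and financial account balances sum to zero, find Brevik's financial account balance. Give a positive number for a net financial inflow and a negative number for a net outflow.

-90.6

Goods balance = 1331.1 - 704.0 = 627.1
Services balance = 652.6 - 841.6 = -189.0
Trade balance (goods + services) = 627.1 + (-189.0) = 438.1
Net primary income = 250.9 - 432.4 = -181.5
Net secondary income = 40.0 - 143.2 = -103.2
Current account = 438.1 + (-181.5) + (-103.2) = 153.4
Financial account = -(153.4 + (-62.8)) = -90.6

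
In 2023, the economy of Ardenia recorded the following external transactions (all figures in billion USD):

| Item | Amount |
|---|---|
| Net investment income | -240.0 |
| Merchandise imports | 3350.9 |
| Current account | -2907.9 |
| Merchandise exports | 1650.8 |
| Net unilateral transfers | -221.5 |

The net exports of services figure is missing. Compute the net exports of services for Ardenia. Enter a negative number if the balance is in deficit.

Current account = goods balance + services balance + net primary income + net secondary income
Sum of the known components = -2161.6
Net exports of services = CA - (known components) = -2907.9 - (-2161.6) = -746.3

-746.3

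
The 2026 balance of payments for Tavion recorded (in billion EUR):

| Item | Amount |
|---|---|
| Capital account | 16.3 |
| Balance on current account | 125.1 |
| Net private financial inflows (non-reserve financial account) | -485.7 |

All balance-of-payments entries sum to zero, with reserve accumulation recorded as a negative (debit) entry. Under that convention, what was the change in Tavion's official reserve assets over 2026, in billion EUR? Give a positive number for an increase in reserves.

Official reserve transactions balance = -(125.1 + 16.3 + (-485.7)) = 344.3
An accumulation of reserves is recorded as a debit (negative entry), so the change in the stock of reserves is the negative of that balance.
Change in official reserves = -(344.3) = -344.3

-344.3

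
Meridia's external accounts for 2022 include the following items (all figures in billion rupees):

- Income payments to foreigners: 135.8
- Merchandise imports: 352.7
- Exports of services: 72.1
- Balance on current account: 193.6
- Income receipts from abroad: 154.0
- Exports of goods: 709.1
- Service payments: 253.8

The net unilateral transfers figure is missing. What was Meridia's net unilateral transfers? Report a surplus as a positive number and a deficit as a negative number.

0.7

Current account = goods balance + services balance + net primary income + net secondary income
Sum of the known components = 192.9
Net unilateral transfers = CA - (known components) = 193.6 - 192.9 = 0.7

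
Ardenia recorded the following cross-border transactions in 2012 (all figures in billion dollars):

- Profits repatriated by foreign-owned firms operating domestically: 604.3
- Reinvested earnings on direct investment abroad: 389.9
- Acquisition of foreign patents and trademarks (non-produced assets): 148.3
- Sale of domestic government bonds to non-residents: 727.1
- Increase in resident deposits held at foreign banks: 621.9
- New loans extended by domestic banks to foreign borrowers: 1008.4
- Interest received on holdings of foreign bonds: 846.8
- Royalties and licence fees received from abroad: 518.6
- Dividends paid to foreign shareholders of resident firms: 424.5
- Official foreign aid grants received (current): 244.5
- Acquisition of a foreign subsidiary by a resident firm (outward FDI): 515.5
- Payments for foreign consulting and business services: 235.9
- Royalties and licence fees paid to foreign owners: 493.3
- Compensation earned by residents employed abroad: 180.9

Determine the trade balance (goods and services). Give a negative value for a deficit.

-210.6

Services: 518.6 - 493.3 - 235.9 = -210.6
Trade balance = 0.0 + (-210.6) = -210.6
(Excluded from the trade balance — primary income: profits repatriated by foreign-owned firms operating domestically 604.3, reinvested earnings on direct investment abroad 389.9, interest received on holdings of foreign bonds 846.8, dividends paid to foreign shareholders of resident firms 424.5, compensation earned by residents employed abroad 180.9; capital account: acquisition of foreign patents and trademarks (non-produced assets) 148.3; financial account: sale of domestic government bonds to non-residents 727.1, increase in resident deposits held at foreign banks 621.9, new loans extended by domestic banks to foreign borrowers 1008.4, acquisition of a foreign subsidiary by a resident firm (outward FDI) 515.5; secondary income: official foreign aid grants received (current) 244.5.)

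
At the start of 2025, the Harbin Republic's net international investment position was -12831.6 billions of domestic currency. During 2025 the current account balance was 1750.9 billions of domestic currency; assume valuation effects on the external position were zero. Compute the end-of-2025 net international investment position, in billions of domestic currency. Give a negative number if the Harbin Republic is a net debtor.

-11080.7

With no valuation effects, change in NIIP = current account = 1750.9
End-of-year NIIP = -12831.6 + 1750.9 = -11080.7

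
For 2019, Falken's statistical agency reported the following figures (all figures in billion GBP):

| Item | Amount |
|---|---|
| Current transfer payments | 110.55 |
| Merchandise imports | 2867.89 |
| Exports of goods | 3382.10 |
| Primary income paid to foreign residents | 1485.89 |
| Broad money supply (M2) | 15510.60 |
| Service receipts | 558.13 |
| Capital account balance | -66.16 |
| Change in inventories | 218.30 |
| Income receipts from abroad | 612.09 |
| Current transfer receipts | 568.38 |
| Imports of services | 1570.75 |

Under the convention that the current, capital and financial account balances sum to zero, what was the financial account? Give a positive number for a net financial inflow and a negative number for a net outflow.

980.54

Goods balance = 3382.10 - 2867.89 = 514.21
Services balance = 558.13 - 1570.75 = -1012.62
Trade balance (goods + services) = 514.21 + (-1012.62) = -498.41
Net primary income = 612.09 - 1485.89 = -873.80
Net secondary income = 568.38 - 110.55 = 457.83
Current account = -498.41 + (-873.80) + 457.83 = -914.38
Financial account = -(-914.38 + (-66.16)) = 980.54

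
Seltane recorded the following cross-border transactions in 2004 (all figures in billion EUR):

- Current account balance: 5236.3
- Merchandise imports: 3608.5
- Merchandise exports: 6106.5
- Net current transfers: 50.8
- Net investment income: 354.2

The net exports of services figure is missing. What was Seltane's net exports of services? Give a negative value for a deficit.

2333.3

Current account = goods balance + services balance + net primary income + net secondary income
Sum of the known components = 2903.0
Net exports of services = CA - (known components) = 5236.3 - 2903.0 = 2333.3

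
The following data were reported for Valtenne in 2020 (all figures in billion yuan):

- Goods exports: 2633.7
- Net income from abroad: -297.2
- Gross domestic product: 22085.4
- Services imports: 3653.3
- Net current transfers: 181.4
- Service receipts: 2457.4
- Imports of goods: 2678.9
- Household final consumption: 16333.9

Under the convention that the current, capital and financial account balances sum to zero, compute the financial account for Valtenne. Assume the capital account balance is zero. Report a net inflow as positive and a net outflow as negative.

Goods balance = 2633.7 - 2678.9 = -45.2
Services balance = 2457.4 - 3653.3 = -1195.9
Trade balance (goods + services) = -45.2 + (-1195.9) = -1241.1
Net primary income = -297.2
Net secondary income = 181.4
Current account = -1241.1 + (-297.2) + 181.4 = -1356.9
Financial account = -(-1356.9) = 1356.9

1356.9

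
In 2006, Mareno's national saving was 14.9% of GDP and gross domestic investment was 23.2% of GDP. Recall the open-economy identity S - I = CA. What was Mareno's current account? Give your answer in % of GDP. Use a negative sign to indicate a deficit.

-8.3

CA = S - I = 14.9 - 23.2 = -8.3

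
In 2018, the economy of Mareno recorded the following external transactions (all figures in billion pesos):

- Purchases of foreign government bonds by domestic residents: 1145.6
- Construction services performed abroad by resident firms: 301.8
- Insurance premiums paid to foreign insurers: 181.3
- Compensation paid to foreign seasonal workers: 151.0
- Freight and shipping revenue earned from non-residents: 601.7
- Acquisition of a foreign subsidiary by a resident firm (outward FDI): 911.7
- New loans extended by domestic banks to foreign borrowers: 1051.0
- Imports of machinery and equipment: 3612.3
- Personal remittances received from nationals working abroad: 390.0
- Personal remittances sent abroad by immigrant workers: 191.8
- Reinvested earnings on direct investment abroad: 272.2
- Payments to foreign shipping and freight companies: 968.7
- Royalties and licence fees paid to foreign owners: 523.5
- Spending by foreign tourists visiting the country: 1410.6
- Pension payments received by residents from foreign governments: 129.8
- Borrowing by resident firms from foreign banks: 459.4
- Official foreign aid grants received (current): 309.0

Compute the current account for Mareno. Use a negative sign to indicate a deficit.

Goods: -3612.3
Services: 301.8 - 968.7 + 1410.6 - 523.5 + 601.7 - 181.3 = 640.6
Primary income: 272.2 - 151.0 = 121.2
Secondary income: 129.8 + 390.0 - 191.8 + 309.0 = 637.0
Current account = (-3612.3) + 640.6 + 121.2 + 637.0 = -2213.5
(Excluded from the current account — financial account: purchases of foreign government bonds by domestic residents 1145.6, acquisition of a foreign subsidiary by a resident firm (outward FDI) 911.7, new loans extended by domestic banks to foreign borrowers 1051.0, borrowing by resident firms from foreign banks 459.4.)

-2213.5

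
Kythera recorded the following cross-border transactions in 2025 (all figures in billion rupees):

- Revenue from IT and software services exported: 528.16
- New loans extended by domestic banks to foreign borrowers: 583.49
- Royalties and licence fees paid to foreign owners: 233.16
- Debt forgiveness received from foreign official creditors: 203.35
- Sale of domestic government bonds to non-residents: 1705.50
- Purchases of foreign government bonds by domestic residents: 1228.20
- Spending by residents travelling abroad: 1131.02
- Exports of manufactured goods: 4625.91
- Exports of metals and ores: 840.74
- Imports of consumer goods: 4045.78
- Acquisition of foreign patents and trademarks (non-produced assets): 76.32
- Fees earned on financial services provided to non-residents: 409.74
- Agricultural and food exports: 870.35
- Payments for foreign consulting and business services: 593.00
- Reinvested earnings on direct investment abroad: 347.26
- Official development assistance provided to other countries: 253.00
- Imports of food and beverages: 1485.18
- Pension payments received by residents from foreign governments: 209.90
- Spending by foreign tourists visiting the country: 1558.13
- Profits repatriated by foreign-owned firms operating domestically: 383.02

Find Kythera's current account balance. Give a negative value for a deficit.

Goods: -1485.18 + 840.74 + 4625.91 + 870.35 - 4045.78 = 806.04
Services: -1131.02 + 409.74 - 233.16 - 593.00 + 1558.13 + 528.16 = 538.85
Primary income: 347.26 - 383.02 = -35.76
Secondary income: 209.90 - 253.00 = -43.10
Current account = 806.04 + 538.85 + (-35.76) + (-43.10) = 1266.03
(Excluded from the current account — financial account: new loans extended by domestic banks to foreign borrowers 583.49, sale of domestic government bonds to non-residents 1705.50, purchases of foreign government bonds by domestic residents 1228.20; capital account: debt forgiveness received from foreign official creditors 203.35, acquisition of foreign patents and trademarks (non-produced assets) 76.32.)

1266.03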